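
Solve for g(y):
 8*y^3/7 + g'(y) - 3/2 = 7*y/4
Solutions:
 g(y) = C1 - 2*y^4/7 + 7*y^2/8 + 3*y/2


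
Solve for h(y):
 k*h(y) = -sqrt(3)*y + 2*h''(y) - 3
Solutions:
 h(y) = C1*exp(-sqrt(2)*sqrt(k)*y/2) + C2*exp(sqrt(2)*sqrt(k)*y/2) - sqrt(3)*y/k - 3/k


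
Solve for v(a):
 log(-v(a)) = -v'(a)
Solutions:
 -li(-v(a)) = C1 - a


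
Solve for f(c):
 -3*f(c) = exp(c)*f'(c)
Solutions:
 f(c) = C1*exp(3*exp(-c))


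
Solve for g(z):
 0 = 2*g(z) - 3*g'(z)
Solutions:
 g(z) = C1*exp(2*z/3)


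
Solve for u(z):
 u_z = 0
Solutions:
 u(z) = C1


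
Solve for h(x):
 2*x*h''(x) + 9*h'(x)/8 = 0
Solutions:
 h(x) = C1 + C2*x^(7/16)


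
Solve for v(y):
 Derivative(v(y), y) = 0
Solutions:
 v(y) = C1


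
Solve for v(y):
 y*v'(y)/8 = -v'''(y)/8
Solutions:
 v(y) = C1 + Integral(C2*airyai(-y) + C3*airybi(-y), y)


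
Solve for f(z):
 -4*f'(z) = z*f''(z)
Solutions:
 f(z) = C1 + C2/z^3


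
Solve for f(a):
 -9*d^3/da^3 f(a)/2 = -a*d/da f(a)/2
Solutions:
 f(a) = C1 + Integral(C2*airyai(3^(1/3)*a/3) + C3*airybi(3^(1/3)*a/3), a)


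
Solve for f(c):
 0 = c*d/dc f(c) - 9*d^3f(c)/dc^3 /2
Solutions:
 f(c) = C1 + Integral(C2*airyai(6^(1/3)*c/3) + C3*airybi(6^(1/3)*c/3), c)


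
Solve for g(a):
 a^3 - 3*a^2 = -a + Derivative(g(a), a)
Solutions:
 g(a) = C1 + a^4/4 - a^3 + a^2/2


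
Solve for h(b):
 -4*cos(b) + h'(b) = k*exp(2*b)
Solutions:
 h(b) = C1 + k*exp(2*b)/2 + 4*sin(b)


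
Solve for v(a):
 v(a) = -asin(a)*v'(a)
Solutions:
 v(a) = C1*exp(-Integral(1/asin(a), a))


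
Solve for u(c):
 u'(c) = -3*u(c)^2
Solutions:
 u(c) = 1/(C1 + 3*c)


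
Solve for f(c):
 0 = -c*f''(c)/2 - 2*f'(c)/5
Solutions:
 f(c) = C1 + C2*c^(1/5)


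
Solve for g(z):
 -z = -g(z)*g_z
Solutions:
 g(z) = -sqrt(C1 + z^2)
 g(z) = sqrt(C1 + z^2)


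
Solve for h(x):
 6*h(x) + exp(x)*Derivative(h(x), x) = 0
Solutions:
 h(x) = C1*exp(6*exp(-x))


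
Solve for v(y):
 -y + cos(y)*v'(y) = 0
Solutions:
 v(y) = C1 + Integral(y/cos(y), y)


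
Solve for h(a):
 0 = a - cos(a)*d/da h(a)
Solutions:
 h(a) = C1 + Integral(a/cos(a), a)


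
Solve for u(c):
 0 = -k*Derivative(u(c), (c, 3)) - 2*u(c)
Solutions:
 u(c) = C1*exp(2^(1/3)*c*(-1/k)^(1/3)) + C2*exp(2^(1/3)*c*(-1/k)^(1/3)*(-1 + sqrt(3)*I)/2) + C3*exp(-2^(1/3)*c*(-1/k)^(1/3)*(1 + sqrt(3)*I)/2)


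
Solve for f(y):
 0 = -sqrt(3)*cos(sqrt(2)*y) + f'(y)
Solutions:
 f(y) = C1 + sqrt(6)*sin(sqrt(2)*y)/2


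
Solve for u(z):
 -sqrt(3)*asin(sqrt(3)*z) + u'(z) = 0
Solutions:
 u(z) = C1 + sqrt(3)*(z*asin(sqrt(3)*z) + sqrt(3)*sqrt(1 - 3*z^2)/3)


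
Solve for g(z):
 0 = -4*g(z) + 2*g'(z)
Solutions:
 g(z) = C1*exp(2*z)


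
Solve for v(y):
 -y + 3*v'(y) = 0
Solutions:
 v(y) = C1 + y^2/6


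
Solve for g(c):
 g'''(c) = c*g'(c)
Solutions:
 g(c) = C1 + Integral(C2*airyai(c) + C3*airybi(c), c)


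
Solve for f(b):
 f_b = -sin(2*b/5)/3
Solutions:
 f(b) = C1 + 5*cos(2*b/5)/6


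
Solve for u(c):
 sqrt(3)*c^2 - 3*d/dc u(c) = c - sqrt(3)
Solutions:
 u(c) = C1 + sqrt(3)*c^3/9 - c^2/6 + sqrt(3)*c/3


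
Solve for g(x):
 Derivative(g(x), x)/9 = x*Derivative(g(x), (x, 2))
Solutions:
 g(x) = C1 + C2*x^(10/9)


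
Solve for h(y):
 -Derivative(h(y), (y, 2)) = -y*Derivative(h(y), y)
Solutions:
 h(y) = C1 + C2*erfi(sqrt(2)*y/2)


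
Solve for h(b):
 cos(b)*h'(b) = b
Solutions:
 h(b) = C1 + Integral(b/cos(b), b)


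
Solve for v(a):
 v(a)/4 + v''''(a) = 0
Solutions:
 v(a) = (C1*sin(a/2) + C2*cos(a/2))*exp(-a/2) + (C3*sin(a/2) + C4*cos(a/2))*exp(a/2)


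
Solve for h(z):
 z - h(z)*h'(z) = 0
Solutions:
 h(z) = -sqrt(C1 + z^2)
 h(z) = sqrt(C1 + z^2)


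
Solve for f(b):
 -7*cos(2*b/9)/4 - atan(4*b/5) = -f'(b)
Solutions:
 f(b) = C1 + b*atan(4*b/5) - 5*log(16*b^2 + 25)/8 + 63*sin(2*b/9)/8


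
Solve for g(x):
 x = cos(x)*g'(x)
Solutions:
 g(x) = C1 + Integral(x/cos(x), x)


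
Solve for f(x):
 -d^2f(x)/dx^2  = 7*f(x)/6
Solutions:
 f(x) = C1*sin(sqrt(42)*x/6) + C2*cos(sqrt(42)*x/6)


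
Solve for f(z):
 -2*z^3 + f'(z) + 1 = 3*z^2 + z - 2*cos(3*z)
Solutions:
 f(z) = C1 + z^4/2 + z^3 + z^2/2 - z - 2*sin(3*z)/3


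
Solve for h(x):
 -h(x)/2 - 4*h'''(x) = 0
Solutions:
 h(x) = C3*exp(-x/2) + (C1*sin(sqrt(3)*x/4) + C2*cos(sqrt(3)*x/4))*exp(x/4)


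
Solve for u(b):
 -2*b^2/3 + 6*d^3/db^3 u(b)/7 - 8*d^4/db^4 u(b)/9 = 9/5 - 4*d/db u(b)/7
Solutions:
 u(b) = C1 + C2*exp(b*(-3^(2/3)*(28*sqrt(946) + 865)^(1/3) - 27*3^(1/3)/(28*sqrt(946) + 865)^(1/3) + 18)/56)*sin(3*3^(1/6)*b*(-(28*sqrt(946) + 865)^(1/3) + 9*3^(2/3)/(28*sqrt(946) + 865)^(1/3))/56) + C3*exp(b*(-3^(2/3)*(28*sqrt(946) + 865)^(1/3) - 27*3^(1/3)/(28*sqrt(946) + 865)^(1/3) + 18)/56)*cos(3*3^(1/6)*b*(-(28*sqrt(946) + 865)^(1/3) + 9*3^(2/3)/(28*sqrt(946) + 865)^(1/3))/56) + C4*exp(b*(27*3^(1/3)/(28*sqrt(946) + 865)^(1/3) + 9 + 3^(2/3)*(28*sqrt(946) + 865)^(1/3))/28) + 7*b^3/18 - 7*b/20


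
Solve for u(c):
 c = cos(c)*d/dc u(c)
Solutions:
 u(c) = C1 + Integral(c/cos(c), c)


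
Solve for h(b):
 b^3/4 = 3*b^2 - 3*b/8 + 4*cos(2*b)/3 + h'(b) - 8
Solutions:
 h(b) = C1 + b^4/16 - b^3 + 3*b^2/16 + 8*b - 2*sin(2*b)/3


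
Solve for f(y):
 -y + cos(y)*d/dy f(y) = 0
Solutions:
 f(y) = C1 + Integral(y/cos(y), y)


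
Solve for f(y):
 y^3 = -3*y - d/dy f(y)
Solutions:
 f(y) = C1 - y^4/4 - 3*y^2/2


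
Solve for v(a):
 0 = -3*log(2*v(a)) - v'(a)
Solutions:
 Integral(1/(log(_y) + log(2)), (_y, v(a)))/3 = C1 - a


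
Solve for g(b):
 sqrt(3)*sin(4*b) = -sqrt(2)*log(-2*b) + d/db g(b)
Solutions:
 g(b) = C1 + sqrt(2)*b*(log(-b) - 1) + sqrt(2)*b*log(2) - sqrt(3)*cos(4*b)/4


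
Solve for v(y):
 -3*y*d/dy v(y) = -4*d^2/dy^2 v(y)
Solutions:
 v(y) = C1 + C2*erfi(sqrt(6)*y/4)


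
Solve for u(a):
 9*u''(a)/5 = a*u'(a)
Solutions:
 u(a) = C1 + C2*erfi(sqrt(10)*a/6)


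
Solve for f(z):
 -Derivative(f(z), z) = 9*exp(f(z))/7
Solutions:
 f(z) = log(1/(C1 + 9*z)) + log(7)


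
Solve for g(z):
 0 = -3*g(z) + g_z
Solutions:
 g(z) = C1*exp(3*z)


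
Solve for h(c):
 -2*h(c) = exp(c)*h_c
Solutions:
 h(c) = C1*exp(2*exp(-c))


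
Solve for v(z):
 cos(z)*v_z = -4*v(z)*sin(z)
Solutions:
 v(z) = C1*cos(z)^4


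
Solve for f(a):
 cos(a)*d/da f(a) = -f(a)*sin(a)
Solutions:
 f(a) = C1*cos(a)


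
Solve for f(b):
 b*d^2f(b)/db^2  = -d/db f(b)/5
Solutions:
 f(b) = C1 + C2*b^(4/5)


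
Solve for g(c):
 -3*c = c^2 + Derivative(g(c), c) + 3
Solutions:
 g(c) = C1 - c^3/3 - 3*c^2/2 - 3*c


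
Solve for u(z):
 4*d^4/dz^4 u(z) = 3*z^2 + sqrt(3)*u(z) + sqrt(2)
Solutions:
 u(z) = C1*exp(-sqrt(2)*3^(1/8)*z/2) + C2*exp(sqrt(2)*3^(1/8)*z/2) + C3*sin(sqrt(2)*3^(1/8)*z/2) + C4*cos(sqrt(2)*3^(1/8)*z/2) - sqrt(3)*z^2 - sqrt(6)/3


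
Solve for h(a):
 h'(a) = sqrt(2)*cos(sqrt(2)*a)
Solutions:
 h(a) = C1 + sin(sqrt(2)*a)


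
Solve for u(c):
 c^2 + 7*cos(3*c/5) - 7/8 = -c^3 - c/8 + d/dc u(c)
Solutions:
 u(c) = C1 + c^4/4 + c^3/3 + c^2/16 - 7*c/8 + 35*sin(3*c/5)/3


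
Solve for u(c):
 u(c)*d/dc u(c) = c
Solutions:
 u(c) = -sqrt(C1 + c^2)
 u(c) = sqrt(C1 + c^2)


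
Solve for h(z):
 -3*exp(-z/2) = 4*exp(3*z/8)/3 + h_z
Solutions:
 h(z) = C1 - 32*exp(3*z/8)/9 + 6*exp(-z/2)


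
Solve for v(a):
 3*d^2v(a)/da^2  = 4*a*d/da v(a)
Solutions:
 v(a) = C1 + C2*erfi(sqrt(6)*a/3)


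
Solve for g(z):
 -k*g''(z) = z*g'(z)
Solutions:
 g(z) = C1 + C2*sqrt(k)*erf(sqrt(2)*z*sqrt(1/k)/2)


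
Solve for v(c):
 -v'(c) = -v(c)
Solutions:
 v(c) = C1*exp(c)


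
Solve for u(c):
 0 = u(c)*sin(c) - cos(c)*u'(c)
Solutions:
 u(c) = C1/cos(c)


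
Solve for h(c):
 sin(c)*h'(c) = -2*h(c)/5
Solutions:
 h(c) = C1*(cos(c) + 1)^(1/5)/(cos(c) - 1)^(1/5)


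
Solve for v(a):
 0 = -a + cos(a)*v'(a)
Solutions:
 v(a) = C1 + Integral(a/cos(a), a)


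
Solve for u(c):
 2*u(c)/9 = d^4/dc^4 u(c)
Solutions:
 u(c) = C1*exp(-2^(1/4)*sqrt(3)*c/3) + C2*exp(2^(1/4)*sqrt(3)*c/3) + C3*sin(2^(1/4)*sqrt(3)*c/3) + C4*cos(2^(1/4)*sqrt(3)*c/3)


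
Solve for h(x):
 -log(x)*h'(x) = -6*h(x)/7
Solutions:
 h(x) = C1*exp(6*li(x)/7)


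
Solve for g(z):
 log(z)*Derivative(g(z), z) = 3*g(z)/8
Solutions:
 g(z) = C1*exp(3*li(z)/8)


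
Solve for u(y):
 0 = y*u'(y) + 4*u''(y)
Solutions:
 u(y) = C1 + C2*erf(sqrt(2)*y/4)


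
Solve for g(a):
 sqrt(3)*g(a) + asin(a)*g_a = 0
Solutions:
 g(a) = C1*exp(-sqrt(3)*Integral(1/asin(a), a))


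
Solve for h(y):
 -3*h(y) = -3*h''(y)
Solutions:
 h(y) = C1*exp(-y) + C2*exp(y)


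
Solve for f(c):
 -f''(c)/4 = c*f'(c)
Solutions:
 f(c) = C1 + C2*erf(sqrt(2)*c)


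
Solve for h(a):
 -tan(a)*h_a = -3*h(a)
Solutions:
 h(a) = C1*sin(a)^3


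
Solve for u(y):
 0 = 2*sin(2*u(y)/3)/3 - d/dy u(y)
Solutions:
 -2*y/3 + 3*log(cos(2*u(y)/3) - 1)/4 - 3*log(cos(2*u(y)/3) + 1)/4 = C1


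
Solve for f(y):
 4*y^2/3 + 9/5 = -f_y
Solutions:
 f(y) = C1 - 4*y^3/9 - 9*y/5


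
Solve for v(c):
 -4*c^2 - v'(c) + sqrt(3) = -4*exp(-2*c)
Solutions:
 v(c) = C1 - 4*c^3/3 + sqrt(3)*c - 2*exp(-2*c)


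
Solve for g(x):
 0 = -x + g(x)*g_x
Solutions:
 g(x) = -sqrt(C1 + x^2)
 g(x) = sqrt(C1 + x^2)


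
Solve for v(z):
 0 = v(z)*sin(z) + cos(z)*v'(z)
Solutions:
 v(z) = C1*cos(z)


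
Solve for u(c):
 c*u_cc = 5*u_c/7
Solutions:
 u(c) = C1 + C2*c^(12/7)


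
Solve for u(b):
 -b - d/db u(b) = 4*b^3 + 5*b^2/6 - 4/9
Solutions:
 u(b) = C1 - b^4 - 5*b^3/18 - b^2/2 + 4*b/9


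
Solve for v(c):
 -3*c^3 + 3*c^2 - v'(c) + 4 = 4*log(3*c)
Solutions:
 v(c) = C1 - 3*c^4/4 + c^3 - 4*c*log(c) - c*log(81) + 8*c


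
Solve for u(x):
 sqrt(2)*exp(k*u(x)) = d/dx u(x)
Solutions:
 u(x) = Piecewise((log(-1/(C1*k + sqrt(2)*k*x))/k, Ne(k, 0)), (nan, True))
 u(x) = Piecewise((C1 + sqrt(2)*x, Eq(k, 0)), (nan, True))


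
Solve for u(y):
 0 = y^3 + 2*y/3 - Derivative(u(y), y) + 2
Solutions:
 u(y) = C1 + y^4/4 + y^2/3 + 2*y


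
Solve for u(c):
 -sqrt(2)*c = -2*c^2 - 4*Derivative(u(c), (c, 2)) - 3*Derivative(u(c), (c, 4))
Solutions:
 u(c) = C1 + C2*c + C3*sin(2*sqrt(3)*c/3) + C4*cos(2*sqrt(3)*c/3) - c^4/24 + sqrt(2)*c^3/24 + 3*c^2/8


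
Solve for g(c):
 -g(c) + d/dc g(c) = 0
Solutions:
 g(c) = C1*exp(c)


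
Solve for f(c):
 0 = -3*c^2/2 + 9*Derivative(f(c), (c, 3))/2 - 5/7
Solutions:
 f(c) = C1 + C2*c + C3*c^2 + c^5/180 + 5*c^3/189


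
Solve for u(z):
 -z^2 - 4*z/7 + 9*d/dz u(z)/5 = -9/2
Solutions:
 u(z) = C1 + 5*z^3/27 + 10*z^2/63 - 5*z/2


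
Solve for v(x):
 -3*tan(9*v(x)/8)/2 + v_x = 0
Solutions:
 v(x) = -8*asin(C1*exp(27*x/16))/9 + 8*pi/9
 v(x) = 8*asin(C1*exp(27*x/16))/9


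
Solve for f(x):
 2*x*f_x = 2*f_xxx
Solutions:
 f(x) = C1 + Integral(C2*airyai(x) + C3*airybi(x), x)


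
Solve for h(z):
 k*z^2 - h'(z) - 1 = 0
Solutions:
 h(z) = C1 + k*z^3/3 - z


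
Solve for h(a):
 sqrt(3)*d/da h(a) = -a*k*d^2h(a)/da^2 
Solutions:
 h(a) = C1 + a^(((re(k) - sqrt(3))*re(k) + im(k)^2)/(re(k)^2 + im(k)^2))*(C2*sin(sqrt(3)*log(a)*Abs(im(k))/(re(k)^2 + im(k)^2)) + C3*cos(sqrt(3)*log(a)*im(k)/(re(k)^2 + im(k)^2)))


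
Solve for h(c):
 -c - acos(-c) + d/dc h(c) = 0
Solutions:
 h(c) = C1 + c^2/2 + c*acos(-c) + sqrt(1 - c^2)


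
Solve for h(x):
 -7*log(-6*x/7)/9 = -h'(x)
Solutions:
 h(x) = C1 + 7*x*log(-x)/9 + 7*x*(-log(7) - 1 + log(6))/9


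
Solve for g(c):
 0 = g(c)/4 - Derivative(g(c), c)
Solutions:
 g(c) = C1*exp(c/4)


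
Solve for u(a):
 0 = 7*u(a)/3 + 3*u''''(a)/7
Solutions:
 u(a) = (C1*sin(sqrt(42)*a/6) + C2*cos(sqrt(42)*a/6))*exp(-sqrt(42)*a/6) + (C3*sin(sqrt(42)*a/6) + C4*cos(sqrt(42)*a/6))*exp(sqrt(42)*a/6)


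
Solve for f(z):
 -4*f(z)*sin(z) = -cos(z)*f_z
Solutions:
 f(z) = C1/cos(z)^4


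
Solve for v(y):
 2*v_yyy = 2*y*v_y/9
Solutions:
 v(y) = C1 + Integral(C2*airyai(3^(1/3)*y/3) + C3*airybi(3^(1/3)*y/3), y)


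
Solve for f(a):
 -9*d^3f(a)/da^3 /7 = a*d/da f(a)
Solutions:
 f(a) = C1 + Integral(C2*airyai(-21^(1/3)*a/3) + C3*airybi(-21^(1/3)*a/3), a)


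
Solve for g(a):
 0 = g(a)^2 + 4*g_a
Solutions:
 g(a) = 4/(C1 + a)


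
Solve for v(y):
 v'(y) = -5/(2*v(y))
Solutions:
 v(y) = -sqrt(C1 - 5*y)
 v(y) = sqrt(C1 - 5*y)


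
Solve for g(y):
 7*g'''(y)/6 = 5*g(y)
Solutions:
 g(y) = C3*exp(30^(1/3)*7^(2/3)*y/7) + (C1*sin(10^(1/3)*3^(5/6)*7^(2/3)*y/14) + C2*cos(10^(1/3)*3^(5/6)*7^(2/3)*y/14))*exp(-30^(1/3)*7^(2/3)*y/14)


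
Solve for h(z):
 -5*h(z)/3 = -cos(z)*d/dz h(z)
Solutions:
 h(z) = C1*(sin(z) + 1)^(5/6)/(sin(z) - 1)^(5/6)


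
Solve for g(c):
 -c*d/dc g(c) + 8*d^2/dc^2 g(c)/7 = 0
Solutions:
 g(c) = C1 + C2*erfi(sqrt(7)*c/4)


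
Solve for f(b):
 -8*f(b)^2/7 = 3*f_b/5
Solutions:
 f(b) = 21/(C1 + 40*b)


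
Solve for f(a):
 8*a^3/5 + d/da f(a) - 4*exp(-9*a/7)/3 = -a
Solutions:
 f(a) = C1 - 2*a^4/5 - a^2/2 - 28*exp(-9*a/7)/27


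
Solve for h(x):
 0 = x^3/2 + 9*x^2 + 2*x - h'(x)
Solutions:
 h(x) = C1 + x^4/8 + 3*x^3 + x^2


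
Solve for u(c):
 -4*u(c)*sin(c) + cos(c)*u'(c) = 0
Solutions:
 u(c) = C1/cos(c)^4


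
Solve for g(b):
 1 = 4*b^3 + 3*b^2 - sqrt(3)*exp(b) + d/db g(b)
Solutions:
 g(b) = C1 - b^4 - b^3 + b + sqrt(3)*exp(b)


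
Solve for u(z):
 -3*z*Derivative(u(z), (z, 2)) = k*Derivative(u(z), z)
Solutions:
 u(z) = C1 + z^(1 - re(k)/3)*(C2*sin(log(z)*Abs(im(k))/3) + C3*cos(log(z)*im(k)/3))


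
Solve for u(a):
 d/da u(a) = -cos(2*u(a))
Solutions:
 u(a) = -asin((C1 + exp(4*a))/(C1 - exp(4*a)))/2 + pi/2
 u(a) = asin((C1 + exp(4*a))/(C1 - exp(4*a)))/2


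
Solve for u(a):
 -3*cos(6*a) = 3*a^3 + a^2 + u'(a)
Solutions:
 u(a) = C1 - 3*a^4/4 - a^3/3 - sin(6*a)/2


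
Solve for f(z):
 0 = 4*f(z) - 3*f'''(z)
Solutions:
 f(z) = C3*exp(6^(2/3)*z/3) + (C1*sin(2^(2/3)*3^(1/6)*z/2) + C2*cos(2^(2/3)*3^(1/6)*z/2))*exp(-6^(2/3)*z/6)


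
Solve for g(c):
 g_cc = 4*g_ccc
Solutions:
 g(c) = C1 + C2*c + C3*exp(c/4)


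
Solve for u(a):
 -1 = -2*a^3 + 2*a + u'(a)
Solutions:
 u(a) = C1 + a^4/2 - a^2 - a


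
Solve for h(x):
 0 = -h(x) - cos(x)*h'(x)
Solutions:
 h(x) = C1*sqrt(sin(x) - 1)/sqrt(sin(x) + 1)


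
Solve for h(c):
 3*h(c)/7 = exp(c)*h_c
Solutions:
 h(c) = C1*exp(-3*exp(-c)/7)


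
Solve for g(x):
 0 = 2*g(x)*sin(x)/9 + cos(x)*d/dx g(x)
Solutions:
 g(x) = C1*cos(x)^(2/9)


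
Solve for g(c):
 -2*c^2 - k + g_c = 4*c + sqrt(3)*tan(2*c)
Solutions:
 g(c) = C1 + 2*c^3/3 + 2*c^2 + c*k - sqrt(3)*log(cos(2*c))/2


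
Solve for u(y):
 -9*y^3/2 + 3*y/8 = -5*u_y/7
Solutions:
 u(y) = C1 + 63*y^4/40 - 21*y^2/80


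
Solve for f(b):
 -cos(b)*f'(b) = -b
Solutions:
 f(b) = C1 + Integral(b/cos(b), b)


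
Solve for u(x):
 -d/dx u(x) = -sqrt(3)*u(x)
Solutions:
 u(x) = C1*exp(sqrt(3)*x)


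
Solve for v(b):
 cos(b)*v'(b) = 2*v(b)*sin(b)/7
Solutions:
 v(b) = C1/cos(b)^(2/7)


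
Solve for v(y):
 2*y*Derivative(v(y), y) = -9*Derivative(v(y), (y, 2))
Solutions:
 v(y) = C1 + C2*erf(y/3)


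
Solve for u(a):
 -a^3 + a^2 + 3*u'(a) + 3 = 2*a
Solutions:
 u(a) = C1 + a^4/12 - a^3/9 + a^2/3 - a


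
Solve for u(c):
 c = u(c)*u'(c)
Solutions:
 u(c) = -sqrt(C1 + c^2)
 u(c) = sqrt(C1 + c^2)


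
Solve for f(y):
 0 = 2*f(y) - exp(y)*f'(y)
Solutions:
 f(y) = C1*exp(-2*exp(-y))


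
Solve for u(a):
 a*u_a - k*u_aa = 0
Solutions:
 u(a) = C1 + C2*erf(sqrt(2)*a*sqrt(-1/k)/2)/sqrt(-1/k)


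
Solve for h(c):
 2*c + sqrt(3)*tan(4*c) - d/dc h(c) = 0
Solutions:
 h(c) = C1 + c^2 - sqrt(3)*log(cos(4*c))/4


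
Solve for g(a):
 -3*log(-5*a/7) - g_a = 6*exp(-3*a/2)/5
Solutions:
 g(a) = C1 - 3*a*log(-a) + 3*a*(-log(5) + 1 + log(7)) + 4*exp(-3*a/2)/5


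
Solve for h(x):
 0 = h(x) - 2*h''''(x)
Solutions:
 h(x) = C1*exp(-2^(3/4)*x/2) + C2*exp(2^(3/4)*x/2) + C3*sin(2^(3/4)*x/2) + C4*cos(2^(3/4)*x/2)


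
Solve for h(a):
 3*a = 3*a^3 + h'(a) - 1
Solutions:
 h(a) = C1 - 3*a^4/4 + 3*a^2/2 + a


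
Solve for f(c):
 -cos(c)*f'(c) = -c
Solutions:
 f(c) = C1 + Integral(c/cos(c), c)


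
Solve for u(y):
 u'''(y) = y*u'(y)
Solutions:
 u(y) = C1 + Integral(C2*airyai(y) + C3*airybi(y), y)


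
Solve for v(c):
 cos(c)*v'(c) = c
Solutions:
 v(c) = C1 + Integral(c/cos(c), c)


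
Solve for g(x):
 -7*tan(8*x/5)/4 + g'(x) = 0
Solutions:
 g(x) = C1 - 35*log(cos(8*x/5))/32


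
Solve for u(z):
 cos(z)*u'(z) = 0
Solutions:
 u(z) = C1


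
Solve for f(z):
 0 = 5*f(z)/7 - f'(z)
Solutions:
 f(z) = C1*exp(5*z/7)


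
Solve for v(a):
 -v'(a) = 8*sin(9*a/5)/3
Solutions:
 v(a) = C1 + 40*cos(9*a/5)/27


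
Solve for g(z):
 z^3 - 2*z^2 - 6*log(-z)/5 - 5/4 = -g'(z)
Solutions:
 g(z) = C1 - z^4/4 + 2*z^3/3 + 6*z*log(-z)/5 + z/20


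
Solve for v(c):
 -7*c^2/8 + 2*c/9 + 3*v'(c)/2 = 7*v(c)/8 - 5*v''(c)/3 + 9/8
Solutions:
 v(c) = C1*exp(c*(-9 + sqrt(291))/20) + C2*exp(-c*(9 + sqrt(291))/20) - c^2 - 200*c/63 - 1549/147


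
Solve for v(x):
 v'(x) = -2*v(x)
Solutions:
 v(x) = C1*exp(-2*x)


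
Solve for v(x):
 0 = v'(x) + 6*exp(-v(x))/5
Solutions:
 v(x) = log(C1 - 6*x/5)


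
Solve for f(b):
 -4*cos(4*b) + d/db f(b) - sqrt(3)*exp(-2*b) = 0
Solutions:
 f(b) = C1 + sin(4*b) - sqrt(3)*exp(-2*b)/2


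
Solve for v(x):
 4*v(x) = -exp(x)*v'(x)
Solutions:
 v(x) = C1*exp(4*exp(-x))


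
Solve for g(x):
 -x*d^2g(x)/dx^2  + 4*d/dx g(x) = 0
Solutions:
 g(x) = C1 + C2*x^5


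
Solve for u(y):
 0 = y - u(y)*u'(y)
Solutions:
 u(y) = -sqrt(C1 + y^2)
 u(y) = sqrt(C1 + y^2)


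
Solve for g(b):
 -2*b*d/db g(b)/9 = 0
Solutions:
 g(b) = C1


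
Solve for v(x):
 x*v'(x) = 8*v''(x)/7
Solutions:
 v(x) = C1 + C2*erfi(sqrt(7)*x/4)


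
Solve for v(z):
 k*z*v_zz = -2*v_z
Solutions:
 v(z) = C1 + z^(((re(k) - 2)*re(k) + im(k)^2)/(re(k)^2 + im(k)^2))*(C2*sin(2*log(z)*Abs(im(k))/(re(k)^2 + im(k)^2)) + C3*cos(2*log(z)*im(k)/(re(k)^2 + im(k)^2)))


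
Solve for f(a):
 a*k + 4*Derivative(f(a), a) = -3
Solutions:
 f(a) = C1 - a^2*k/8 - 3*a/4


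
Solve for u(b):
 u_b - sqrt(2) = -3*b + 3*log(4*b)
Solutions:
 u(b) = C1 - 3*b^2/2 + 3*b*log(b) - 3*b + sqrt(2)*b + b*log(64)


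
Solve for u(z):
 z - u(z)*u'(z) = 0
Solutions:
 u(z) = -sqrt(C1 + z^2)
 u(z) = sqrt(C1 + z^2)


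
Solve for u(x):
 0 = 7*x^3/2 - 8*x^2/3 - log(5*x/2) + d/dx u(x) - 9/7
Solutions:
 u(x) = C1 - 7*x^4/8 + 8*x^3/9 + x*log(x) + 2*x/7 + x*log(5/2)


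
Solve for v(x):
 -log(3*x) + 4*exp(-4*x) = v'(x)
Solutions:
 v(x) = C1 - x*log(x) + x*(1 - log(3)) - exp(-4*x)


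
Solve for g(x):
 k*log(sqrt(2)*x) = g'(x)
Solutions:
 g(x) = C1 + k*x*log(x) - k*x + k*x*log(2)/2


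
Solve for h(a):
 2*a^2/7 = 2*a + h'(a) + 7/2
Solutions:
 h(a) = C1 + 2*a^3/21 - a^2 - 7*a/2


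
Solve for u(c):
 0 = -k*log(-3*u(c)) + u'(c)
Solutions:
 Integral(1/(log(-_y) + log(3)), (_y, u(c))) = C1 + c*k


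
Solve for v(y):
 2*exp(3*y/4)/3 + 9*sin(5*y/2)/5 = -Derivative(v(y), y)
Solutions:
 v(y) = C1 - 8*exp(3*y/4)/9 + 18*cos(5*y/2)/25


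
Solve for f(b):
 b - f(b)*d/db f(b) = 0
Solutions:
 f(b) = -sqrt(C1 + b^2)
 f(b) = sqrt(C1 + b^2)


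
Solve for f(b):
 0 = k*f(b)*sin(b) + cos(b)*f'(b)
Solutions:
 f(b) = C1*exp(k*log(cos(b)))


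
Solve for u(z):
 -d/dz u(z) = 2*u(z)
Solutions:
 u(z) = C1*exp(-2*z)


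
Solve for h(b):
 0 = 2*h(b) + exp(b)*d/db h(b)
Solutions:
 h(b) = C1*exp(2*exp(-b))


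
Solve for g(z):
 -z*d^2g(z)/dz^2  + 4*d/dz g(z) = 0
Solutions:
 g(z) = C1 + C2*z^5


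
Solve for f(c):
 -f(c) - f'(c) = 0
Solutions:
 f(c) = C1*exp(-c)


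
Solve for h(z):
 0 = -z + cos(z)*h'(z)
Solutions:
 h(z) = C1 + Integral(z/cos(z), z)


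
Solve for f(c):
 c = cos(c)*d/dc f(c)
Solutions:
 f(c) = C1 + Integral(c/cos(c), c)


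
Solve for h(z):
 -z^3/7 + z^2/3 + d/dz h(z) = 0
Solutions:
 h(z) = C1 + z^4/28 - z^3/9


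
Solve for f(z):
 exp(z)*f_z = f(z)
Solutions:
 f(z) = C1*exp(-exp(-z))


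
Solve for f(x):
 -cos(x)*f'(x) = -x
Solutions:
 f(x) = C1 + Integral(x/cos(x), x)


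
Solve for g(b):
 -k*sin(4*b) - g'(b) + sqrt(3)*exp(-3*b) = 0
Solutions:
 g(b) = C1 + k*cos(4*b)/4 - sqrt(3)*exp(-3*b)/3


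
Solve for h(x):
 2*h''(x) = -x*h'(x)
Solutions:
 h(x) = C1 + C2*erf(x/2)


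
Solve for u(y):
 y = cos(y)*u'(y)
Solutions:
 u(y) = C1 + Integral(y/cos(y), y)


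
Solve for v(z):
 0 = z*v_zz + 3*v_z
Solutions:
 v(z) = C1 + C2/z^2


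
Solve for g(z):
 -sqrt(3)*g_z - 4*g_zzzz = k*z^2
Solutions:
 g(z) = C1 + C4*exp(-2^(1/3)*3^(1/6)*z/2) - sqrt(3)*k*z^3/9 + (C2*sin(2^(1/3)*3^(2/3)*z/4) + C3*cos(2^(1/3)*3^(2/3)*z/4))*exp(2^(1/3)*3^(1/6)*z/4)


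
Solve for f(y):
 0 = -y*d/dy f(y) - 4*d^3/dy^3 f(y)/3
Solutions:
 f(y) = C1 + Integral(C2*airyai(-6^(1/3)*y/2) + C3*airybi(-6^(1/3)*y/2), y)


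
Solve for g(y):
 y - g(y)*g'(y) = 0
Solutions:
 g(y) = -sqrt(C1 + y^2)
 g(y) = sqrt(C1 + y^2)


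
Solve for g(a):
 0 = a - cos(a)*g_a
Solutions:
 g(a) = C1 + Integral(a/cos(a), a)


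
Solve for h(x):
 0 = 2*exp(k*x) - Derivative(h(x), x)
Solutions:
 h(x) = C1 + 2*exp(k*x)/k


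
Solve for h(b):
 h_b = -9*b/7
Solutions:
 h(b) = C1 - 9*b^2/14


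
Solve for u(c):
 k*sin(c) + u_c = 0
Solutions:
 u(c) = C1 + k*cos(c)


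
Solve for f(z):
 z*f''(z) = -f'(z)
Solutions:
 f(z) = C1 + C2*log(z)


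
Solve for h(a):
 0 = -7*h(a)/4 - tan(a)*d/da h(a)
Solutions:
 h(a) = C1/sin(a)^(7/4)


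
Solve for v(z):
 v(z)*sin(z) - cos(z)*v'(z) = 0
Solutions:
 v(z) = C1/cos(z)


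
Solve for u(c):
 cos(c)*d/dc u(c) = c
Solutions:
 u(c) = C1 + Integral(c/cos(c), c)


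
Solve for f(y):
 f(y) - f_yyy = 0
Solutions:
 f(y) = C3*exp(y) + (C1*sin(sqrt(3)*y/2) + C2*cos(sqrt(3)*y/2))*exp(-y/2)


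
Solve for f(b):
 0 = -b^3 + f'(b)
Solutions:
 f(b) = C1 + b^4/4


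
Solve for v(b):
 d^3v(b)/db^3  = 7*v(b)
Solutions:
 v(b) = C3*exp(7^(1/3)*b) + (C1*sin(sqrt(3)*7^(1/3)*b/2) + C2*cos(sqrt(3)*7^(1/3)*b/2))*exp(-7^(1/3)*b/2)


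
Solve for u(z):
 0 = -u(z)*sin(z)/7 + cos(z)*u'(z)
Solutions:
 u(z) = C1/cos(z)^(1/7)


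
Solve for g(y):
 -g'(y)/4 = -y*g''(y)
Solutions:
 g(y) = C1 + C2*y^(5/4)


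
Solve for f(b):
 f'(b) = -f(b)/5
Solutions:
 f(b) = C1*exp(-b/5)


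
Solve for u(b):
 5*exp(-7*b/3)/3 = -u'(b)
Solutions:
 u(b) = C1 + 5*exp(-7*b/3)/7


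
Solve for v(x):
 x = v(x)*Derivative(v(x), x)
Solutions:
 v(x) = -sqrt(C1 + x^2)
 v(x) = sqrt(C1 + x^2)


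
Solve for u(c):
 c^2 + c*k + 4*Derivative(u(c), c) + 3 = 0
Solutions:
 u(c) = C1 - c^3/12 - c^2*k/8 - 3*c/4


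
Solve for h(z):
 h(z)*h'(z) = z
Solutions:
 h(z) = -sqrt(C1 + z^2)
 h(z) = sqrt(C1 + z^2)


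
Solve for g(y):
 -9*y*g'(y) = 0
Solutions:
 g(y) = C1


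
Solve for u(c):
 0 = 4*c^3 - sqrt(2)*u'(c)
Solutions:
 u(c) = C1 + sqrt(2)*c^4/2


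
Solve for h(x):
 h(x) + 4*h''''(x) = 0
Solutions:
 h(x) = (C1*sin(x/2) + C2*cos(x/2))*exp(-x/2) + (C3*sin(x/2) + C4*cos(x/2))*exp(x/2)


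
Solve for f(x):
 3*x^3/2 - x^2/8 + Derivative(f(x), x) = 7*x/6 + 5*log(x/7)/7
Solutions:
 f(x) = C1 - 3*x^4/8 + x^3/24 + 7*x^2/12 + 5*x*log(x)/7 - 5*x*log(7)/7 - 5*x/7


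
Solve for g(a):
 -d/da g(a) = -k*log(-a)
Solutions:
 g(a) = C1 + a*k*log(-a) - a*k


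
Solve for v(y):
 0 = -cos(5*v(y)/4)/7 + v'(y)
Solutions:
 -y/7 - 2*log(sin(5*v(y)/4) - 1)/5 + 2*log(sin(5*v(y)/4) + 1)/5 = C1


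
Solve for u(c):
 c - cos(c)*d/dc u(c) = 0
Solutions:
 u(c) = C1 + Integral(c/cos(c), c)


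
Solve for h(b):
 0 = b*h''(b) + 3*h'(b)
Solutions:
 h(b) = C1 + C2/b^2


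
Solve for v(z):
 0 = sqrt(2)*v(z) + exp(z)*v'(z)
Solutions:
 v(z) = C1*exp(sqrt(2)*exp(-z))


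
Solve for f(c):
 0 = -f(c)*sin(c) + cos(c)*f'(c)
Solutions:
 f(c) = C1/cos(c)


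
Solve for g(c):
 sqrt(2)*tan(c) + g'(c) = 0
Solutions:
 g(c) = C1 + sqrt(2)*log(cos(c))


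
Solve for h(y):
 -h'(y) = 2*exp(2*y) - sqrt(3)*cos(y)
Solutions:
 h(y) = C1 - exp(2*y) + sqrt(3)*sin(y)


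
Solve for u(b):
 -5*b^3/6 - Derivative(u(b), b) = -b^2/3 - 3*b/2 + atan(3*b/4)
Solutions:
 u(b) = C1 - 5*b^4/24 + b^3/9 + 3*b^2/4 - b*atan(3*b/4) + 2*log(9*b^2 + 16)/3


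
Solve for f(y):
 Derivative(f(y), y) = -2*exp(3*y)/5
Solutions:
 f(y) = C1 - 2*exp(3*y)/15


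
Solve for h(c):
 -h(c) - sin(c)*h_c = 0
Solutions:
 h(c) = C1*sqrt(cos(c) + 1)/sqrt(cos(c) - 1)


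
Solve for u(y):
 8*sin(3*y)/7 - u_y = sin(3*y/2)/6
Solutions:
 u(y) = C1 + cos(3*y/2)/9 - 8*cos(3*y)/21


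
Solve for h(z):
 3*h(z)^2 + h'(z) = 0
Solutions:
 h(z) = 1/(C1 + 3*z)


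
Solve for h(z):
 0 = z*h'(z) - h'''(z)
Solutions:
 h(z) = C1 + Integral(C2*airyai(z) + C3*airybi(z), z)


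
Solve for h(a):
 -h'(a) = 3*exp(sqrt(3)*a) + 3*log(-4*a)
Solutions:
 h(a) = C1 - 3*a*log(-a) + 3*a*(1 - 2*log(2)) - sqrt(3)*exp(sqrt(3)*a)


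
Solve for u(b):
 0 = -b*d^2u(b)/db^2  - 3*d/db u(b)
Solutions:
 u(b) = C1 + C2/b^2


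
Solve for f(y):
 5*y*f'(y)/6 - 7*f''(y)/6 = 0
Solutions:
 f(y) = C1 + C2*erfi(sqrt(70)*y/14)


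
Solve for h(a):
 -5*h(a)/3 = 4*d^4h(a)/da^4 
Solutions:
 h(a) = (C1*sin(3^(3/4)*5^(1/4)*a/6) + C2*cos(3^(3/4)*5^(1/4)*a/6))*exp(-3^(3/4)*5^(1/4)*a/6) + (C3*sin(3^(3/4)*5^(1/4)*a/6) + C4*cos(3^(3/4)*5^(1/4)*a/6))*exp(3^(3/4)*5^(1/4)*a/6)


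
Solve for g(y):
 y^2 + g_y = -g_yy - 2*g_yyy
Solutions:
 g(y) = C1 - y^3/3 + y^2 + 2*y + (C2*sin(sqrt(7)*y/4) + C3*cos(sqrt(7)*y/4))*exp(-y/4)


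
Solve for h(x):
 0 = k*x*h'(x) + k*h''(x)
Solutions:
 h(x) = C1 + C2*erf(sqrt(2)*x/2)


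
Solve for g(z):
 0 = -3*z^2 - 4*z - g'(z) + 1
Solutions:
 g(z) = C1 - z^3 - 2*z^2 + z


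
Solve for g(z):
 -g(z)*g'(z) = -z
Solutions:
 g(z) = -sqrt(C1 + z^2)
 g(z) = sqrt(C1 + z^2)


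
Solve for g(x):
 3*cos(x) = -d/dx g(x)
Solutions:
 g(x) = C1 - 3*sin(x)


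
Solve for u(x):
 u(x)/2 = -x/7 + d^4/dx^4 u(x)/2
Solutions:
 u(x) = C1*exp(-x) + C2*exp(x) + C3*sin(x) + C4*cos(x) - 2*x/7


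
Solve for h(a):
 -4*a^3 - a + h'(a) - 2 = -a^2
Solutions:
 h(a) = C1 + a^4 - a^3/3 + a^2/2 + 2*a


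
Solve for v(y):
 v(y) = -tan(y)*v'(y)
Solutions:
 v(y) = C1/sin(y)


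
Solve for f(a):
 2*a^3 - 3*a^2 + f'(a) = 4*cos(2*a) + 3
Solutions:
 f(a) = C1 - a^4/2 + a^3 + 3*a + 2*sin(2*a)


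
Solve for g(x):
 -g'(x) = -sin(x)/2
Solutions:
 g(x) = C1 - cos(x)/2


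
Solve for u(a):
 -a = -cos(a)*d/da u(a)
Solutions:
 u(a) = C1 + Integral(a/cos(a), a)


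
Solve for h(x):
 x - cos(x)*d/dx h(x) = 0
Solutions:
 h(x) = C1 + Integral(x/cos(x), x)


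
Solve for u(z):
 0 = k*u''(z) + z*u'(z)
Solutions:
 u(z) = C1 + C2*sqrt(k)*erf(sqrt(2)*z*sqrt(1/k)/2)


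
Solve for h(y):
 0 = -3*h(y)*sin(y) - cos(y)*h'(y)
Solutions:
 h(y) = C1*cos(y)^3


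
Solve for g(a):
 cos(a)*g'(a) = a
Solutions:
 g(a) = C1 + Integral(a/cos(a), a)


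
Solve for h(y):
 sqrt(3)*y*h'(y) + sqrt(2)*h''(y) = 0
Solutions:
 h(y) = C1 + C2*erf(6^(1/4)*y/2)


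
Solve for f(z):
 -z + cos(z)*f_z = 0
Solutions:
 f(z) = C1 + Integral(z/cos(z), z)


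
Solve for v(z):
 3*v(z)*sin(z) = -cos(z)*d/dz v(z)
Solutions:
 v(z) = C1*cos(z)^3


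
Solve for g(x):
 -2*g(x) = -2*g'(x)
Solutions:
 g(x) = C1*exp(x)


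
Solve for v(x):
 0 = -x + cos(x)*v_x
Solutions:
 v(x) = C1 + Integral(x/cos(x), x)


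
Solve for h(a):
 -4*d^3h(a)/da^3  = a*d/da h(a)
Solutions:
 h(a) = C1 + Integral(C2*airyai(-2^(1/3)*a/2) + C3*airybi(-2^(1/3)*a/2), a)


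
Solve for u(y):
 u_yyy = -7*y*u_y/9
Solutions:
 u(y) = C1 + Integral(C2*airyai(-21^(1/3)*y/3) + C3*airybi(-21^(1/3)*y/3), y)


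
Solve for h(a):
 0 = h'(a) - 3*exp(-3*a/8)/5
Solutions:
 h(a) = C1 - 8*exp(-3*a/8)/5


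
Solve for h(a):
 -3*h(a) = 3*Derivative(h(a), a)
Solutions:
 h(a) = C1*exp(-a)


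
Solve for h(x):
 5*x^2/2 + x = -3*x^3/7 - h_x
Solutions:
 h(x) = C1 - 3*x^4/28 - 5*x^3/6 - x^2/2


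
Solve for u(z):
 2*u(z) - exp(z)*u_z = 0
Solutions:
 u(z) = C1*exp(-2*exp(-z))


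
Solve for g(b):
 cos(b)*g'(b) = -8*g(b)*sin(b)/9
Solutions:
 g(b) = C1*cos(b)^(8/9)


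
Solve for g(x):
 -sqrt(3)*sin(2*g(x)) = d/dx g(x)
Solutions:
 g(x) = pi - acos((-C1 - exp(4*sqrt(3)*x))/(C1 - exp(4*sqrt(3)*x)))/2
 g(x) = acos((-C1 - exp(4*sqrt(3)*x))/(C1 - exp(4*sqrt(3)*x)))/2


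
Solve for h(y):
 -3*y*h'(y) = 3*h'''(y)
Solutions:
 h(y) = C1 + Integral(C2*airyai(-y) + C3*airybi(-y), y)


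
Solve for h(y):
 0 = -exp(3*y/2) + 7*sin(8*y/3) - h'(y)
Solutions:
 h(y) = C1 - 2*exp(3*y/2)/3 - 21*cos(8*y/3)/8


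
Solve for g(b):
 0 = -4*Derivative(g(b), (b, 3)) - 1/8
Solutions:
 g(b) = C1 + C2*b + C3*b^2 - b^3/192


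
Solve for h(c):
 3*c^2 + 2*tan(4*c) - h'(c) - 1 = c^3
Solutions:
 h(c) = C1 - c^4/4 + c^3 - c - log(cos(4*c))/2


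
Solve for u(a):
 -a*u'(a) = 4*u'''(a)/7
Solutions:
 u(a) = C1 + Integral(C2*airyai(-14^(1/3)*a/2) + C3*airybi(-14^(1/3)*a/2), a)


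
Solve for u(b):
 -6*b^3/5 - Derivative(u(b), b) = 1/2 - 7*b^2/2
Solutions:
 u(b) = C1 - 3*b^4/10 + 7*b^3/6 - b/2


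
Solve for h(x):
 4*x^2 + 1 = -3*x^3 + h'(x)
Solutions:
 h(x) = C1 + 3*x^4/4 + 4*x^3/3 + x


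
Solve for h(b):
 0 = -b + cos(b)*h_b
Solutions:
 h(b) = C1 + Integral(b/cos(b), b)


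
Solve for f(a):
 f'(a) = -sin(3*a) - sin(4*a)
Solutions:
 f(a) = C1 + cos(3*a)/3 + cos(4*a)/4


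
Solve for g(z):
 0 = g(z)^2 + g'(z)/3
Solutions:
 g(z) = 1/(C1 + 3*z)


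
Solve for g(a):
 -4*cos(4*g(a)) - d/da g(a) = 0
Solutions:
 g(a) = -asin((C1 + exp(32*a))/(C1 - exp(32*a)))/4 + pi/4
 g(a) = asin((C1 + exp(32*a))/(C1 - exp(32*a)))/4


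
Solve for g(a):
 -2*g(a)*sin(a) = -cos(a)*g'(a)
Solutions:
 g(a) = C1/cos(a)^2


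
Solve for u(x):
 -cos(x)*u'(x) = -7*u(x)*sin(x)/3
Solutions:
 u(x) = C1/cos(x)^(7/3)


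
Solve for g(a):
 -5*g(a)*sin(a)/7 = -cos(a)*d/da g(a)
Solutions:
 g(a) = C1/cos(a)^(5/7)


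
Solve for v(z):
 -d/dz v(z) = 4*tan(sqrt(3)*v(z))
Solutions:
 v(z) = sqrt(3)*(pi - asin(C1*exp(-4*sqrt(3)*z)))/3
 v(z) = sqrt(3)*asin(C1*exp(-4*sqrt(3)*z))/3


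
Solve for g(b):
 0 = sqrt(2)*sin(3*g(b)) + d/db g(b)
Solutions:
 g(b) = -acos((-C1 - exp(6*sqrt(2)*b))/(C1 - exp(6*sqrt(2)*b)))/3 + 2*pi/3
 g(b) = acos((-C1 - exp(6*sqrt(2)*b))/(C1 - exp(6*sqrt(2)*b)))/3


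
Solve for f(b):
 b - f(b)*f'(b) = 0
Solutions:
 f(b) = -sqrt(C1 + b^2)
 f(b) = sqrt(C1 + b^2)


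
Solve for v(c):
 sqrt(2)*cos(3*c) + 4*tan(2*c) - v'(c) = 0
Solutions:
 v(c) = C1 - 2*log(cos(2*c)) + sqrt(2)*sin(3*c)/3


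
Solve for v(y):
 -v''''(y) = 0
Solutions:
 v(y) = C1 + C2*y + C3*y^2 + C4*y^3


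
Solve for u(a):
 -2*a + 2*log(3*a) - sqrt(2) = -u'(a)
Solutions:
 u(a) = C1 + a^2 - 2*a*log(a) - a*log(9) + sqrt(2)*a + 2*a


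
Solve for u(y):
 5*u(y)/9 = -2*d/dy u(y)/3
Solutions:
 u(y) = C1*exp(-5*y/6)


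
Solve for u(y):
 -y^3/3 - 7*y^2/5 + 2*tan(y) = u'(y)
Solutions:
 u(y) = C1 - y^4/12 - 7*y^3/15 - 2*log(cos(y))


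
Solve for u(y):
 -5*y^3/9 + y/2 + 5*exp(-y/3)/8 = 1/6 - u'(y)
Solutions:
 u(y) = C1 + 5*y^4/36 - y^2/4 + y/6 + 15*exp(-y/3)/8


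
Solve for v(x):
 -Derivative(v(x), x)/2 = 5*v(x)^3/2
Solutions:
 v(x) = -sqrt(2)*sqrt(-1/(C1 - 5*x))/2
 v(x) = sqrt(2)*sqrt(-1/(C1 - 5*x))/2


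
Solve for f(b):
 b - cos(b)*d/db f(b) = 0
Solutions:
 f(b) = C1 + Integral(b/cos(b), b)


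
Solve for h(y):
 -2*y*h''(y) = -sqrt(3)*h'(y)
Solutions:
 h(y) = C1 + C2*y^(sqrt(3)/2 + 1)


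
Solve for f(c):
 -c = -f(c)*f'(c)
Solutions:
 f(c) = -sqrt(C1 + c^2)
 f(c) = sqrt(C1 + c^2)


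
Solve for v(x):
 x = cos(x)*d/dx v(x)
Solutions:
 v(x) = C1 + Integral(x/cos(x), x)


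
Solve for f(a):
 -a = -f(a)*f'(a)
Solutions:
 f(a) = -sqrt(C1 + a^2)
 f(a) = sqrt(C1 + a^2)


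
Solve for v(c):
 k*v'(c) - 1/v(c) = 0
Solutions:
 v(c) = -sqrt(C1 + 2*c/k)
 v(c) = sqrt(C1 + 2*c/k)


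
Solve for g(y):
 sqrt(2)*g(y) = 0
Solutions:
 g(y) = 0


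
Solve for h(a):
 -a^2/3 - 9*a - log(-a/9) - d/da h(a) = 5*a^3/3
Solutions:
 h(a) = C1 - 5*a^4/12 - a^3/9 - 9*a^2/2 - a*log(-a) + a*(1 + 2*log(3))


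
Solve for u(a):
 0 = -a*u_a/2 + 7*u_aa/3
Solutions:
 u(a) = C1 + C2*erfi(sqrt(21)*a/14)


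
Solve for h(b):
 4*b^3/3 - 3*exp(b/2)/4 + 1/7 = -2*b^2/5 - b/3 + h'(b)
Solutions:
 h(b) = C1 + b^4/3 + 2*b^3/15 + b^2/6 + b/7 - 3*exp(b/2)/2


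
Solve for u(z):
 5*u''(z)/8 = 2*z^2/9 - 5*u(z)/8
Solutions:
 u(z) = C1*sin(z) + C2*cos(z) + 16*z^2/45 - 32/45


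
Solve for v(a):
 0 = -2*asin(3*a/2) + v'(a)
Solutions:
 v(a) = C1 + 2*a*asin(3*a/2) + 2*sqrt(4 - 9*a^2)/3


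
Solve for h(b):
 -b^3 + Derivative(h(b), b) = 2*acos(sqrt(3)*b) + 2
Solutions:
 h(b) = C1 + b^4/4 + 2*b*acos(sqrt(3)*b) + 2*b - 2*sqrt(3)*sqrt(1 - 3*b^2)/3


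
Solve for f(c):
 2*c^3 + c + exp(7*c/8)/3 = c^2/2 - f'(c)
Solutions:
 f(c) = C1 - c^4/2 + c^3/6 - c^2/2 - 8*exp(7*c/8)/21


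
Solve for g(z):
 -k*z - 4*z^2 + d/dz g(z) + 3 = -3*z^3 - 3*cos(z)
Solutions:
 g(z) = C1 + k*z^2/2 - 3*z^4/4 + 4*z^3/3 - 3*z - 3*sin(z)


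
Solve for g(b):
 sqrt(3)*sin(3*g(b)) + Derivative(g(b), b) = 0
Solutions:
 g(b) = -acos((-C1 - exp(6*sqrt(3)*b))/(C1 - exp(6*sqrt(3)*b)))/3 + 2*pi/3
 g(b) = acos((-C1 - exp(6*sqrt(3)*b))/(C1 - exp(6*sqrt(3)*b)))/3


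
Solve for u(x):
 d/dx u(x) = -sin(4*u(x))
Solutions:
 u(x) = -acos((-C1 - exp(8*x))/(C1 - exp(8*x)))/4 + pi/2
 u(x) = acos((-C1 - exp(8*x))/(C1 - exp(8*x)))/4


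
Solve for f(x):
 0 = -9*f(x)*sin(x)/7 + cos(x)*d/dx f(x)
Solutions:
 f(x) = C1/cos(x)^(9/7)


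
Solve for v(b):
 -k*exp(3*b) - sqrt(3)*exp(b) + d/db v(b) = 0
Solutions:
 v(b) = C1 + k*exp(3*b)/3 + sqrt(3)*exp(b)


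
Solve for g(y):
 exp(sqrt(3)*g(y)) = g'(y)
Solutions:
 g(y) = sqrt(3)*(2*log(-1/(C1 + y)) - log(3))/6


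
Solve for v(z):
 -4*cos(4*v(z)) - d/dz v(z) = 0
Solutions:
 v(z) = -asin((C1 + exp(32*z))/(C1 - exp(32*z)))/4 + pi/4
 v(z) = asin((C1 + exp(32*z))/(C1 - exp(32*z)))/4


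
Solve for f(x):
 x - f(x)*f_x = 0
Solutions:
 f(x) = -sqrt(C1 + x^2)
 f(x) = sqrt(C1 + x^2)


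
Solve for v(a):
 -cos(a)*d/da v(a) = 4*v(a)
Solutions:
 v(a) = C1*(sin(a)^2 - 2*sin(a) + 1)/(sin(a)^2 + 2*sin(a) + 1)


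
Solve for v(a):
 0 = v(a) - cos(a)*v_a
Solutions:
 v(a) = C1*sqrt(sin(a) + 1)/sqrt(sin(a) - 1)


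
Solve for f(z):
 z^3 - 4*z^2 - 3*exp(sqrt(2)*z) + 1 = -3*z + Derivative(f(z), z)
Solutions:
 f(z) = C1 + z^4/4 - 4*z^3/3 + 3*z^2/2 + z - 3*sqrt(2)*exp(sqrt(2)*z)/2


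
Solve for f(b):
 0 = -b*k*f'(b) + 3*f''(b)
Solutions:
 f(b) = Piecewise((-sqrt(6)*sqrt(pi)*C1*erf(sqrt(6)*b*sqrt(-k)/6)/(2*sqrt(-k)) - C2, (k > 0) | (k < 0)), (-C1*b - C2, True))


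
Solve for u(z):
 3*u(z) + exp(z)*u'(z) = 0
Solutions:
 u(z) = C1*exp(3*exp(-z))


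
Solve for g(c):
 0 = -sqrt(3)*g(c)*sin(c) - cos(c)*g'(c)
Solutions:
 g(c) = C1*cos(c)^(sqrt(3))


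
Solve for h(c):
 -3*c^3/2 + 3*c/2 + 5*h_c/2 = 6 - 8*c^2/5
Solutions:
 h(c) = C1 + 3*c^4/20 - 16*c^3/75 - 3*c^2/10 + 12*c/5


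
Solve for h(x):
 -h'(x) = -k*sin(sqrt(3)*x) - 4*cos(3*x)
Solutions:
 h(x) = C1 - sqrt(3)*k*cos(sqrt(3)*x)/3 + 4*sin(3*x)/3


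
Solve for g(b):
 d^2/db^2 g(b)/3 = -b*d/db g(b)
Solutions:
 g(b) = C1 + C2*erf(sqrt(6)*b/2)


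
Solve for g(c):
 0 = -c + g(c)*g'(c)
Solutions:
 g(c) = -sqrt(C1 + c^2)
 g(c) = sqrt(C1 + c^2)


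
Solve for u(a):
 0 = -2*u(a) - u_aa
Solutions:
 u(a) = C1*sin(sqrt(2)*a) + C2*cos(sqrt(2)*a)


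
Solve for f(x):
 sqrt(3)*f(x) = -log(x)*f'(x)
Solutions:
 f(x) = C1*exp(-sqrt(3)*li(x))


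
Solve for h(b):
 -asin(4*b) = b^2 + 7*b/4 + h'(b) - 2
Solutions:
 h(b) = C1 - b^3/3 - 7*b^2/8 - b*asin(4*b) + 2*b - sqrt(1 - 16*b^2)/4


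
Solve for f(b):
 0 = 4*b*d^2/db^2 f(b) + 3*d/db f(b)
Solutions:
 f(b) = C1 + C2*b^(1/4)


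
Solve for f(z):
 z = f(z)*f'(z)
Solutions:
 f(z) = -sqrt(C1 + z^2)
 f(z) = sqrt(C1 + z^2)


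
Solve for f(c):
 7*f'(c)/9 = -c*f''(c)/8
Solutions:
 f(c) = C1 + C2/c^(47/9)


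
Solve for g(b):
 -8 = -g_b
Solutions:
 g(b) = C1 + 8*b


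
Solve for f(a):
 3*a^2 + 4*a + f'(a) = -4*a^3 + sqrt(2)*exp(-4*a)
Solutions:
 f(a) = C1 - a^4 - a^3 - 2*a^2 - sqrt(2)*exp(-4*a)/4


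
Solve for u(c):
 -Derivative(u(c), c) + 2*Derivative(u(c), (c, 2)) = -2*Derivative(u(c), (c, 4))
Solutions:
 u(c) = C1 + C2*exp(6^(1/3)*c*(-(9 + sqrt(129))^(1/3) + 2*6^(1/3)/(9 + sqrt(129))^(1/3))/12)*sin(2^(1/3)*3^(1/6)*c*(6*2^(1/3)/(9 + sqrt(129))^(1/3) + 3^(2/3)*(9 + sqrt(129))^(1/3))/12) + C3*exp(6^(1/3)*c*(-(9 + sqrt(129))^(1/3) + 2*6^(1/3)/(9 + sqrt(129))^(1/3))/12)*cos(2^(1/3)*3^(1/6)*c*(6*2^(1/3)/(9 + sqrt(129))^(1/3) + 3^(2/3)*(9 + sqrt(129))^(1/3))/12) + C4*exp(-6^(1/3)*c*(-(9 + sqrt(129))^(1/3) + 2*6^(1/3)/(9 + sqrt(129))^(1/3))/6)


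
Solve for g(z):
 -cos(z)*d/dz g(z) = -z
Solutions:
 g(z) = C1 + Integral(z/cos(z), z)


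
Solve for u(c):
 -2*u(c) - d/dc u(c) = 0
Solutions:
 u(c) = C1*exp(-2*c)


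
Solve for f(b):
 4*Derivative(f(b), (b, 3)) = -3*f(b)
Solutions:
 f(b) = C3*exp(-6^(1/3)*b/2) + (C1*sin(2^(1/3)*3^(5/6)*b/4) + C2*cos(2^(1/3)*3^(5/6)*b/4))*exp(6^(1/3)*b/4)


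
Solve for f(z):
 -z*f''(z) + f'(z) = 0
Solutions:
 f(z) = C1 + C2*z^2


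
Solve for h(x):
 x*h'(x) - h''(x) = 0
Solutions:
 h(x) = C1 + C2*erfi(sqrt(2)*x/2)


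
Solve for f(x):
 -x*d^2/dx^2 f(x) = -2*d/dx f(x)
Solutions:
 f(x) = C1 + C2*x^3


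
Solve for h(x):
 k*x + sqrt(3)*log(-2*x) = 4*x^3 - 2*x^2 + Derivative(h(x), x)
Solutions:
 h(x) = C1 + k*x^2/2 - x^4 + 2*x^3/3 + sqrt(3)*x*log(-x) + sqrt(3)*x*(-1 + log(2))


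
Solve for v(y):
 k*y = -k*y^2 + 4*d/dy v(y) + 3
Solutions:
 v(y) = C1 + k*y^3/12 + k*y^2/8 - 3*y/4


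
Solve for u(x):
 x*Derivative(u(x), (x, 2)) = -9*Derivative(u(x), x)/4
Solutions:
 u(x) = C1 + C2/x^(5/4)


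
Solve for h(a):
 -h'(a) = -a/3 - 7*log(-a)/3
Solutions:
 h(a) = C1 + a^2/6 + 7*a*log(-a)/3 - 7*a/3


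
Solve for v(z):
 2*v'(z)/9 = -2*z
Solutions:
 v(z) = C1 - 9*z^2/2


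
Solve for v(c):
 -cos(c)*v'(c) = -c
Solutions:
 v(c) = C1 + Integral(c/cos(c), c)


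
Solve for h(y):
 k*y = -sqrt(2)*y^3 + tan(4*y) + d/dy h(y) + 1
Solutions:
 h(y) = C1 + k*y^2/2 + sqrt(2)*y^4/4 - y + log(cos(4*y))/4


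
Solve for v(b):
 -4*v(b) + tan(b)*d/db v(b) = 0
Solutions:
 v(b) = C1*sin(b)^4


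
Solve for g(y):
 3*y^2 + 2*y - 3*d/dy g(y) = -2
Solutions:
 g(y) = C1 + y^3/3 + y^2/3 + 2*y/3


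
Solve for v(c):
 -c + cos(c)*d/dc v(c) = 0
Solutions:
 v(c) = C1 + Integral(c/cos(c), c)


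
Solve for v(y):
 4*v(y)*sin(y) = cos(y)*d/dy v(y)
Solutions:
 v(y) = C1/cos(y)^4


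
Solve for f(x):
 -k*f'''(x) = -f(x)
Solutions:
 f(x) = C1*exp(x*(1/k)^(1/3)) + C2*exp(x*(-1 + sqrt(3)*I)*(1/k)^(1/3)/2) + C3*exp(-x*(1 + sqrt(3)*I)*(1/k)^(1/3)/2)


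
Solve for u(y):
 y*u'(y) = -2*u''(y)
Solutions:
 u(y) = C1 + C2*erf(y/2)


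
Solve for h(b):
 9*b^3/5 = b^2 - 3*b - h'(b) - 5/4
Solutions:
 h(b) = C1 - 9*b^4/20 + b^3/3 - 3*b^2/2 - 5*b/4
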